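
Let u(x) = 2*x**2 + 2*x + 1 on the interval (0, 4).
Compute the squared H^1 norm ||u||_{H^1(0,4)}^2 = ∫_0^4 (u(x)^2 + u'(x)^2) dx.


||u||_{H^1}^2 = 10116/5

The H^1 norm (squared) on an interval (0, L) is
  ||u||_{H^1}^2 = ∫_0^L u(x)^2 dx + ∫_0^L u'(x)^2 dx.
Compute u'(x) = 4*x + 2.
Then u(x)^2 = 4*x**4 + 8*x**3 + 8*x**2 + 4*x + 1 and u'(x)^2 = 16*x**2 + 16*x + 4.
Integrate each monomial from 0 to 4 using ∫_0^4 c·x^n dx = c·4^(n+1)/(n+1):
  ∫_0^4 u(x)^2 dx = ∫_0^4 (4*x^4 + 8*x^3 + 8*x^2 + 4*x + 1) dx. Term by term:
    ∫_0^4 4*x^4 dx = 4096/5;  ∫_0^4 8*x^3 dx = 512;  ∫_0^4 8*x^2 dx = 512/3;
    ∫_0^4 4*x dx = 32;  ∫_0^4 1 dx = 4.
  Sum: 4096/5 + 512 + 512/3 + 32 + 4 = 23068/15.
  ∫_0^4 u'(x)^2 dx = ∫_0^4 (16*x^2 + 16*x + 4) dx. Term by term:
    ∫_0^4 16*x^2 dx = 1024/3;  ∫_0^4 16*x dx = 128;  ∫_0^4 4 dx = 16.
  Sum: 1024/3 + 128 + 16 = 1456/3.
Adding: ||u||_{H^1}^2 = 23068/15 + 1456/3 = 10116/5.


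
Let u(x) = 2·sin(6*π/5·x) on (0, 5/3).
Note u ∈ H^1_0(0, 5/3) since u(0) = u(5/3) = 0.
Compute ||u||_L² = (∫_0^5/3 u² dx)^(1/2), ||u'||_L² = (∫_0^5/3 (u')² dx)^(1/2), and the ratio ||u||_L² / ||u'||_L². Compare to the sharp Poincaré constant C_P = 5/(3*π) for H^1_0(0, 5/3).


||u||_L² / ||u'||_L² = 5/(6*π) < C_P = 5/(3*π).

u(x) = 2·sin(6*π/5·x), so u'(x) = 12*π*cos(6*π*x/5)/5.
Writing u(x) = A·sin(kπx/L) with A = 2 and k = 2, use ∫_0^L sin²(kπx/L) dx = L/2 and ∫_0^L cos²(kπx/L) dx = L/2.
u² = 4·sin²(6*π/5·x) and (u')² = 144*π^2/25·cos²(6*π/5·x), and each of sin², cos² integrates to L/2 = 5/6 over (0, 5/3).
∫_0^5/3 u² dx = 10/3, so ||u||_L² = sqrt(30)/3.
∫_0^5/3 (u')² dx = 24*π^2/5, so ||u'||_L² = 2*sqrt(30)*π/5.
Ratio ||u||_L² / ||u'||_L² = 5/(6*π).
Sharp Poincaré constant on H^1_0(0, 5/3) is C_P = L/π = 5/(3*π), achieved by sin(3*π/5·x).
This is the k = 2 harmonic; the ratio L/(kπ) is strictly less than C_P = L/π, consistent with the sharp inequality ||u||_L² ≤ C_P ||u'||_L².


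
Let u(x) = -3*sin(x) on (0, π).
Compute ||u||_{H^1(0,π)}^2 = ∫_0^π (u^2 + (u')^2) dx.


||u||_{H^1(0,π)}^2 = 9*π

u'(x) = -3*cos(x).
Expand u² and (u')² and integrate term by term on (0, π), using: for integers n ≥ 1, ∫_0^π sin²(nx) dx = ∫_0^π cos²(nx) dx = π/2; for n ≠ n', ∫_0^π sin(nx)sin(n'x) dx = ∫_0^π cos(nx)cos(n'x) dx = 0; and by product-to-sum, ∫_0^π sin(nx)cos(n'x) dx = ½∫_0^π [sin((n+n')x) + sin((n−n')x)] dx, which is 0 when n+n' is even and 2n/(n²−n'²) when n+n' is odd (it need not vanish on (0, π)).
  u² squared terms: (-3)²·∫sin(x)² dx = 9·π/2 = 9*π/2.
  So ∫_0^π u² dx = 9*π/2.
  (u')² squared terms: (-3)²·∫cos(x)² dx = 9·π/2 = 9*π/2.
  So ∫_0^π (u')² dx = 9*π/2.
||u||_{H^1}^2 = (9*π/2) + (9*π/2) = 9*π.


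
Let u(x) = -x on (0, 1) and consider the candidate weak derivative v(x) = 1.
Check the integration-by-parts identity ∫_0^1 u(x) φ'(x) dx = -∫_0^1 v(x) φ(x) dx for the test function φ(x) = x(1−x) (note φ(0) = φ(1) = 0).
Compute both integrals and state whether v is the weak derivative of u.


LHS = 1/6, RHS = -1/6. No, v is not the weak derivative of u.

u(x) = -x, classical derivative u'(x) = -1.
φ(x) = x(1−x), so φ'(x) = 1 - 2*x.
Note φ(0) = φ(1) = 0, so the boundary term u·φ vanishes.
LHS = ∫_0^1 u(x) φ'(x) dx = ∫_0^1 (2*x^2 - x) dx. Term by term:
  ∫_0^1 2*x^2 dx = 2/3;  ∫_0^1 -x dx = -1/2.
Sum: 2/3 − 1/2 = 1/6.
So LHS = 1/6.
∫_0^1 v(x) φ(x) dx = ∫_0^1 (-x^2 + x) dx. Term by term:
  ∫_0^1 -x^2 dx = -1/3;  ∫_0^1 x dx = 1/2.
Sum: -1/3 + 1/2 = 1/6.
So RHS = -∫_0^1 v(x) φ(x) dx = -1/6.
LHS − RHS = 1/3 ≠ 0, so the identity fails.
(For a valid weak derivative the identity must hold for EVERY test function, in particular this one. The failure shows v is NOT the weak derivative of u.)
Correct weak derivative would be u'(x) = -1.


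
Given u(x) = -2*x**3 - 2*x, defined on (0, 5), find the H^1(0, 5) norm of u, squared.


||u||_{H^1}^2 = 1539920/21

The H^1 norm (squared) on an interval (0, L) is
  ||u||_{H^1}^2 = ∫_0^L u(x)^2 dx + ∫_0^L u'(x)^2 dx.
Compute u'(x) = -6*x**2 - 2.
Then u(x)^2 = 4*x**6 + 8*x**4 + 4*x**2 and u'(x)^2 = 36*x**4 + 24*x**2 + 4.
Integrate each monomial from 0 to 5 using ∫_0^5 c·x^n dx = c·5^(n+1)/(n+1):
  ∫_0^5 u(x)^2 dx = ∫_0^5 (4*x^6 + 8*x^4 + 4*x^2) dx. Term by term:
    ∫_0^5 4*x^6 dx = 312500/7;  ∫_0^5 8*x^4 dx = 5000;  ∫_0^5 4*x^2 dx = 500/3.
  Sum: 312500/7 + 5000 + 500/3 = 1046000/21.
  ∫_0^5 u'(x)^2 dx = ∫_0^5 (36*x^4 + 24*x^2 + 4) dx. Term by term:
    ∫_0^5 36*x^4 dx = 22500;  ∫_0^5 24*x^2 dx = 1000;  ∫_0^5 4 dx = 20.
  Sum: 22500 + 1000 + 20 = 23520.
Adding: ||u||_{H^1}^2 = 1046000/21 + 23520 = 1539920/21.


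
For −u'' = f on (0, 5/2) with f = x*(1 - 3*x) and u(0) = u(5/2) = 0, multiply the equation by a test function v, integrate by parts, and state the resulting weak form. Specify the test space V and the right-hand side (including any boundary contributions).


V = H^1_0(0, 5/2) (so v(0) = v(5/2) = 0); weak form: ∫_0^5/2 u'v' dx = ∫_0^5/2 (x*(1 - 3*x)) v dx for all v ∈ V.

Multiply both sides by a test function v and integrate from 0 to 5/2:
  ∫_0^5/2 −u''(x) v(x) dx = ∫_0^5/2 f(x) v(x) dx.
Integrate the LHS by parts once:
  ∫_0^5/2 −u'' v dx = −[u'(x) v(x)]_0^5/2 + ∫_0^5/2 u'(x) v'(x) dx.
Thus ∫_0^5/2 u'(x) v'(x) dx = ∫_0^5/2 f(x) v(x) dx + [u'(x) v(x)]_0^5/2.
Choose V so that boundary terms are either known or forced to vanish.
u is Dirichlet: u(0) = u(5/2) = 0. Let V = H^1_0(0, 5/2); then v(0) = v(5/2) = 0, and [u' v]_0^5/2 = 0.
Weak formulation: find u (satisfying any essential BC) such that ∫_0^5/2 u'(x) v'(x) dx = ∫_0^5/2 f v dx for all v ∈ V.
Substituting f(x) = x*(1 - 3*x), the right-hand side is ∫_0^5/2 (x*(1 - 3*x)) v dx.


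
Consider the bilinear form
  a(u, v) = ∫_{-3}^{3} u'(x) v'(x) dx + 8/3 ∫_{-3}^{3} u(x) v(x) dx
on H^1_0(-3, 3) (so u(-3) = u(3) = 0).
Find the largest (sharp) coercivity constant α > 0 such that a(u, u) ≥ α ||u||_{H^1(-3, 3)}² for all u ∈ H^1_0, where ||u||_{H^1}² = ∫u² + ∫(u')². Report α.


α = 1

Coercivity of a(·,·) on H^1_0(-3, 3) means a(u, u) ≥ α ||u||_{H^1}² for every u ∈ H^1_0.
The interval has length L = 6, and Poincaré/coercivity depend only on L. Here a(u, u) = ∫(u')² + (8/3)·∫u².
Here c = 8/3 ≥ 1, so a(u,u) = ∫(u')² + c∫u² ≥ ∫(u')² + ∫u² = ||u||_{H^1}², i.e. α = 1 works. No larger α is possible: a(u,u) ≥ α||u||_{H^1}² means (1−α)∫(u')² ≥ (α−c)∫u², and for the modes u_n = sin(nπ(x−x₀)/L) (x₀ the left endpoint) one has ∫u_n²/∫(u_n')² = (L/(nπ))² → 0, so a(u_n,u_n)/||u_n||_{H^1}² → 1. Hence the optimal constant is α = 1.
Therefore α = 1.


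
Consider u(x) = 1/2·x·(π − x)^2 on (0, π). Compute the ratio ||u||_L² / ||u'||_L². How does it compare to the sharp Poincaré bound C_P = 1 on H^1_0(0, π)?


||u||_L² / ||u'||_L² = sqrt(14)*π/14 < C_P = 1.

u(x) = 1/2·x·(π − x)^2, so u'(x) = (x - π)*(3*x - π)/2.
u(x) = 1/2·x·(π − x)^2 vanishes at x = 0 and x = π, so u ∈ H^1_0(0, π). Differentiate via the product rule and integrate the resulting polynomials term by term.
  ∫_0^π u² dx = ∫_0^π (x^6/4 - π*x^5 + 3*π^2*x^4/2 - π^3*x^3 + π^4*x^2/4) dx. Term by term:
    ∫_0^π x^6/4 dx = π^7/28;  ∫_0^π -π*x^5 dx = -π^7/6;  ∫_0^π 3*π^2*x^4/2 dx = 3*π^7/10;
    ∫_0^π -π^3*x^3 dx = -π^7/4;  ∫_0^π π^4*x^2/4 dx = π^7/12.
  Sum: π^7/28 − π^7/6 + 3*π^7/10 − π^7/4 + π^7/12 = π^7/420.
  ∫_0^π (u')² dx = ∫_0^π (9*x^4/4 - 6*π*x^3 + 11*π^2*x^2/2 - 2*π^3*x + π^4/4) dx. Term by term:
    ∫_0^π 9*x^4/4 dx = 9*π^5/20;  ∫_0^π -6*π*x^3 dx = -3*π^5/2;  ∫_0^π 11*π^2*x^2/2 dx = 11*π^5/6;
    ∫_0^π -2*π^3*x dx = -π^5;  ∫_0^π π^4/4 dx = π^5/4.
  Sum: 9*π^5/20 − 3*π^5/2 + 11*π^5/6 − π^5 + π^5/4 = π^5/30.
∫_0^π u² dx = π^7/420, so ||u||_L² = sqrt(105)*π^(7/2)/210.
∫_0^π (u')² dx = π^5/30, so ||u'||_L² = sqrt(30)*π^(5/2)/30.
Ratio ||u||_L² / ||u'||_L² = sqrt(14)*π/14.
Sharp Poincaré constant on H^1_0(0, π) is C_P = L/π = 1, achieved by sin(x).
A polynomial bump cannot attain the sharp Poincaré constant (only the first sine eigenfunction does), so the ratio is strictly less than C_P, consistent with ||u||_L² ≤ C_P ||u'||_L².


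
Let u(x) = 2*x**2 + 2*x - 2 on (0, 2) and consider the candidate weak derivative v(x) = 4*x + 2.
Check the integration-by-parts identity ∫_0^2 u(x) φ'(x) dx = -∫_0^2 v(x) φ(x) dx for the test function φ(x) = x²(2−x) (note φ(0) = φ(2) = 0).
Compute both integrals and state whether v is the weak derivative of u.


LHS = -136/15, RHS = -136/15. Yes, v = u' weakly.

u(x) = 2*x**2 + 2*x - 2, classical derivative u'(x) = 4*x + 2.
φ(x) = x²(2−x), so φ'(x) = x*(4 - 3*x).
Note φ(0) = φ(2) = 0, so the boundary term u·φ vanishes.
LHS = ∫_0^2 u(x) φ'(x) dx = ∫_0^2 (-6*x^4 + 2*x^3 + 14*x^2 - 8*x) dx. Term by term:
  ∫_0^2 -6*x^4 dx = -192/5;  ∫_0^2 2*x^3 dx = 8;  ∫_0^2 14*x^2 dx = 112/3;
  ∫_0^2 -8*x dx = -16.
Sum: -192/5 + 8 + 112/3 − 16 = -136/15.
So LHS = -136/15.
∫_0^2 v(x) φ(x) dx = ∫_0^2 (-4*x^4 + 6*x^3 + 4*x^2) dx. Term by term:
  ∫_0^2 -4*x^4 dx = -128/5;  ∫_0^2 6*x^3 dx = 24;  ∫_0^2 4*x^2 dx = 32/3.
Sum: -128/5 + 24 + 32/3 = 136/15.
So RHS = -∫_0^2 v(x) φ(x) dx = -136/15.
LHS = RHS, so the identity holds for this test φ.
Moreover u is smooth here and v(x) = u'(x) = 4*x + 2 pointwise, so the identity holds for every test function. Hence v is the weak derivative of u.


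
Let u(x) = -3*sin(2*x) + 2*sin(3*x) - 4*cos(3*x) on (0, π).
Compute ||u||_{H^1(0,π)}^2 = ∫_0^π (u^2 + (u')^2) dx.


||u||_{H^1(0,π)}^2 = -192 + 245*π/2

u'(x) = 12*sin(3*x) - 6*cos(2*x) + 6*cos(3*x).
Expand u² and (u')² and integrate term by term on (0, π), using: for integers n ≥ 1, ∫_0^π sin²(nx) dx = ∫_0^π cos²(nx) dx = π/2; for n ≠ n', ∫_0^π sin(nx)sin(n'x) dx = ∫_0^π cos(nx)cos(n'x) dx = 0; and by product-to-sum, ∫_0^π sin(nx)cos(n'x) dx = ½∫_0^π [sin((n+n')x) + sin((n−n')x)] dx, which is 0 when n+n' is even and 2n/(n²−n'²) when n+n' is odd (it need not vanish on (0, π)).
  u² squared terms: (-4)²·∫cos(3x)² dx = 16·π/2 = 8*π;  (-3)²·∫sin(2x)² dx = 9·π/2 = 9*π/2;  (2)²·∫sin(3x)² dx = 4·π/2 = 2*π.
  u² cross terms: 2·(-4)·(-3)·∫cos(3x)·sin(2x) dx = 24·(-4/5) = -96/5;  2·(-4)·(2)·∫cos(3x)·sin(3x) dx = -16·(0) = 0;  2·(-3)·(2)·∫sin(2x)·sin(3x) dx = -12·(0) = 0.
  So ∫_0^π u² dx = 8*π + 9*π/2 + 2*π − 96/5 + 0 + 0 = -96/5 + 29*π/2.
  (u')² squared terms: (-6)²·∫cos(2x)² dx = 36·π/2 = 18*π;  (6)²·∫cos(3x)² dx = 36·π/2 = 18*π;  (12)²·∫sin(3x)² dx = 144·π/2 = 72*π.
  (u')² cross terms: 2·(-6)·(6)·∫cos(2x)·cos(3x) dx = -72·(0) = 0;  2·(-6)·(12)·∫cos(2x)·sin(3x) dx = -144·(6/5) = -864/5;  2·(6)·(12)·∫cos(3x)·sin(3x) dx = 144·(0) = 0.
  So ∫_0^π (u')² dx = 18*π + 18*π + 72*π + 0 − 864/5 + 0 = -864/5 + 108*π.
||u||_{H^1}^2 = (-96/5 + 29*π/2) + (-864/5 + 108*π) = -192 + 245*π/2.


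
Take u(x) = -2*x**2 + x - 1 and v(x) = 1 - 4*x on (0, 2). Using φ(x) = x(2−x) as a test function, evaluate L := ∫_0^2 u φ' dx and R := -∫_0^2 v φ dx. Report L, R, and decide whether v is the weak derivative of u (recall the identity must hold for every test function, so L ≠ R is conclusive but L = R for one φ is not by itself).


LHS = 4, RHS = 4. Yes, v = u' weakly.

u(x) = -2*x**2 + x - 1, classical derivative u'(x) = 1 - 4*x.
φ(x) = x(2−x), so φ'(x) = 2 - 2*x.
Note φ(0) = φ(2) = 0, so the boundary term u·φ vanishes.
LHS = ∫_0^2 u(x) φ'(x) dx = ∫_0^2 (4*x^3 - 6*x^2 + 4*x - 2) dx. Term by term:
  ∫_0^2 4*x^3 dx = 16;  ∫_0^2 -6*x^2 dx = -16;  ∫_0^2 4*x dx = 8;
  ∫_0^2 -2 dx = -4.
Sum: 16 − 16 + 8 − 4 = 4.
So LHS = 4.
∫_0^2 v(x) φ(x) dx = ∫_0^2 (4*x^3 - 9*x^2 + 2*x) dx. Term by term:
  ∫_0^2 4*x^3 dx = 16;  ∫_0^2 -9*x^2 dx = -24;  ∫_0^2 2*x dx = 4.
Sum: 16 − 24 + 4 = -4.
So RHS = -∫_0^2 v(x) φ(x) dx = 4.
LHS = RHS, so the identity holds for this test φ.
Moreover u is smooth here and v(x) = u'(x) = 1 - 4*x pointwise, so the identity holds for every test function. Hence v is the weak derivative of u.


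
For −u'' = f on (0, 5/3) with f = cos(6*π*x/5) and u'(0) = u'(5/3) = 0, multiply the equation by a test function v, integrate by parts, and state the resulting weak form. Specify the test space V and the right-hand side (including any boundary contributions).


V = H^1(0, 5/3) (no boundary constraint on v; u is determined up to an additive constant); weak form: ∫_0^5/3 u'v' dx = ∫_0^5/3 (cos(6*π*x/5)) v dx for all v ∈ V.

Multiply both sides by a test function v and integrate from 0 to 5/3:
  ∫_0^5/3 −u''(x) v(x) dx = ∫_0^5/3 f(x) v(x) dx.
Integrate the LHS by parts once:
  ∫_0^5/3 −u'' v dx = −[u'(x) v(x)]_0^5/3 + ∫_0^5/3 u'(x) v'(x) dx.
Thus ∫_0^5/3 u'(x) v'(x) dx = ∫_0^5/3 f(x) v(x) dx + [u'(x) v(x)]_0^5/3.
Choose V so that boundary terms are either known or forced to vanish.
u has homogeneous Neumann: u'(0) = u'(5/3) = 0. So [u' v]_0^5/3 = 0·v(5/3) − 0·v(0) = 0 for any v; take V = H^1(0, 5/3).
Weak formulation: find u (satisfying any essential BC) such that ∫_0^5/3 u'(x) v'(x) dx = ∫_0^5/3 f v dx for all v ∈ V (homogeneous Neumann, so boundary terms vanish).
Substituting f(x) = cos(6*π*x/5), the right-hand side is ∫_0^5/3 (cos(6*π*x/5)) v dx.
Compatibility check (pure Neumann): taking v ≡ 1 ∈ V gives 0 = ∫_0^5/3 f dx + (0) − (0), i.e. ∫_0^5/3 f dx must equal u'(0) − u'(5/3) = 0. Indeed ∫_0^5/3 (cos(6*π*x/5)) dx = 0, so the data are compatible. The solution is then unique only up to an additive constant (fix it e.g. by requiring ∫_0^5/3 u dx = 0).


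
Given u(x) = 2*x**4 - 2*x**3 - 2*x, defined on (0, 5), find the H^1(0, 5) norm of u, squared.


||u||_{H^1}^2 = 62320385/63

The H^1 norm (squared) on an interval (0, L) is
  ||u||_{H^1}^2 = ∫_0^L u(x)^2 dx + ∫_0^L u'(x)^2 dx.
Compute u'(x) = 8*x**3 - 6*x**2 - 2.
Then u(x)^2 = 4*x**8 - 8*x**7 + 4*x**6 - 8*x**5 + 8*x**4 + 4*x**2 and u'(x)^2 = 64*x**6 - 96*x**5 + 36*x**4 - 32*x**3 + 24*x**2 + 4.
Integrate each monomial from 0 to 5 using ∫_0^5 c·x^n dx = c·5^(n+1)/(n+1):
  ∫_0^5 u(x)^2 dx = ∫_0^5 (4*x^8 - 8*x^7 + 4*x^6 - 8*x^5 + 8*x^4 + 4*x^2) dx. Term by term:
    ∫_0^5 4*x^8 dx = 7812500/9;  ∫_0^5 -8*x^7 dx = -390625;  ∫_0^5 4*x^6 dx = 312500/7;
    ∫_0^5 -8*x^5 dx = -62500/3;  ∫_0^5 8*x^4 dx = 5000;  ∫_0^5 4*x^2 dx = 500/3.
  Sum: 7812500/9 − 390625 + 312500/7 − 62500/3 + 5000 + 500/3 = 31903625/63.
  ∫_0^5 u'(x)^2 dx = ∫_0^5 (64*x^6 - 96*x^5 + 36*x^4 - 32*x^3 + 24*x^2 + 4) dx. Term by term:
    ∫_0^5 64*x^6 dx = 5000000/7;  ∫_0^5 -96*x^5 dx = -250000;  ∫_0^5 36*x^4 dx = 22500;
    ∫_0^5 -32*x^3 dx = -5000;  ∫_0^5 24*x^2 dx = 1000;  ∫_0^5 4 dx = 20.
  Sum: 5000000/7 − 250000 + 22500 − 5000 + 1000 + 20 = 3379640/7.
Adding: ||u||_{H^1}^2 = 31903625/63 + 3379640/7 = 62320385/63.


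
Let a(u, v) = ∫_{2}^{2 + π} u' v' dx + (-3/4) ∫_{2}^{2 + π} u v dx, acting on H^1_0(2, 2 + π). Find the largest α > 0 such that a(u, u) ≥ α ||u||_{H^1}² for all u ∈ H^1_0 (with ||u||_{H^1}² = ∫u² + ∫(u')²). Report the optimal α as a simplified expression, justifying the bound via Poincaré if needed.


α = 1/8

Coercivity of a(·,·) on H^1_0(2, 2 + π) means a(u, u) ≥ α ||u||_{H^1}² for every u ∈ H^1_0.
The interval has length L = π, and Poincaré/coercivity depend only on L. Here a(u, u) = ∫(u')² + (-3/4)·∫u².
Here c = -3/4 < 0 with |c| < (π/L)² = 1, so coercivity still holds. The condition a(u,u) ≥ α||u||_{H^1}² reads (1−α)∫(u')² ≥ (α−c)∫u². Any admissible α is ≤ 1 (rapidly oscillating u have ∫u²/∫(u')² → 0), and α = 1 would force 0 ≥ (1−c)∫u², impossible since c < 1; so 1−α > 0. By the sharp Poincaré inequality on H^1_0 of an interval of length L, ∫(u')² ≥ (π/L)²∫u² with equality for the first sine mode sin(π(x−x₀)/L) (x₀ the left endpoint), so the inequality holds for all u iff (1−α)(π/L)² ≥ α − c, i.e. α ≤ ((π/L)² + c)/((π/L)² + 1) = (1 + c(L/π)²)/(1 + (L/π)²). (Direct route, valid since c ≤ 0: Poincaré gives c∫u² ≥ c(L/π)²∫(u')², so a(u,u) ≥ (1 + c(L/π)²)∫(u')², while ||u||_{H^1}² ≤ (1 + (L/π)²)∫(u')²; dividing yields the same α.) With (π/L)² = 1 and c = -3/4, the largest admissible constant is α = ((π/L)² + c)/((π/L)² + 1).
Simplifying, α = 1/8.


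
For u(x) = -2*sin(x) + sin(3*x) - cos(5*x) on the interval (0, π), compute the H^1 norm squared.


||u||_{H^1(0,π)}^2 = 22*π

u'(x) = 5*sin(5*x) - 2*cos(x) + 3*cos(3*x).
Expand u² and (u')² and integrate term by term on (0, π), using: for integers n ≥ 1, ∫_0^π sin²(nx) dx = ∫_0^π cos²(nx) dx = π/2; for n ≠ n', ∫_0^π sin(nx)sin(n'x) dx = ∫_0^π cos(nx)cos(n'x) dx = 0; and by product-to-sum, ∫_0^π sin(nx)cos(n'x) dx = ½∫_0^π [sin((n+n')x) + sin((n−n')x)] dx, which is 0 when n+n' is even and 2n/(n²−n'²) when n+n' is odd (it need not vanish on (0, π)).
  u² squared terms: (-1)²·∫cos(5x)² dx = 1·π/2 = π/2;  (-2)²·∫sin(x)² dx = 4·π/2 = 2*π;  (1)²·∫sin(3x)² dx = 1·π/2 = π/2.
  u² cross terms: 2·(-1)·(-2)·∫cos(5x)·sin(x) dx = 4·(0) = 0;  2·(-1)·(1)·∫cos(5x)·sin(3x) dx = -2·(0) = 0;  2·(-2)·(1)·∫sin(x)·sin(3x) dx = -4·(0) = 0.
  So ∫_0^π u² dx = π/2 + 2*π + π/2 + 0 + 0 + 0 = 3*π.
  (u')² squared terms: (-2)²·∫cos(x)² dx = 4·π/2 = 2*π;  (3)²·∫cos(3x)² dx = 9·π/2 = 9*π/2;  (5)²·∫sin(5x)² dx = 25·π/2 = 25*π/2.
  (u')² cross terms: 2·(-2)·(3)·∫cos(x)·cos(3x) dx = -12·(0) = 0;  2·(-2)·(5)·∫cos(x)·sin(5x) dx = -20·(0) = 0;  2·(3)·(5)·∫cos(3x)·sin(5x) dx = 30·(0) = 0.
  So ∫_0^π (u')² dx = 2*π + 9*π/2 + 25*π/2 + 0 + 0 + 0 = 19*π.
||u||_{H^1}^2 = (3*π) + (19*π) = 22*π.


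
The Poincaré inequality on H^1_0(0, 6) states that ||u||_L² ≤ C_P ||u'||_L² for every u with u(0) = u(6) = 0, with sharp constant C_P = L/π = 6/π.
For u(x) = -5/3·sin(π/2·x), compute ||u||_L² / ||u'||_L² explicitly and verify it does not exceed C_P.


||u||_L² / ||u'||_L² = 2/π < C_P = 6/π.

u(x) = -5/3·sin(π/2·x), so u'(x) = -5*π*cos(π*x/2)/6.
Writing u(x) = A·sin(kπx/L) with A = -5/3 and k = 3, use ∫_0^L sin²(kπx/L) dx = L/2 and ∫_0^L cos²(kπx/L) dx = L/2.
u² = 25/9·sin²(π/2·x) and (u')² = 25*π^2/36·cos²(π/2·x), and each of sin², cos² integrates to L/2 = 3 over (0, 6).
∫_0^6 u² dx = 25/3, so ||u||_L² = 5*sqrt(3)/3.
∫_0^6 (u')² dx = 25*π^2/12, so ||u'||_L² = 5*sqrt(3)*π/6.
Ratio ||u||_L² / ||u'||_L² = 2/π.
Sharp Poincaré constant on H^1_0(0, 6) is C_P = L/π = 6/π, achieved by sin(π/6·x).
This is the k = 3 harmonic; the ratio L/(kπ) is strictly less than C_P = L/π, consistent with the sharp inequality ||u||_L² ≤ C_P ||u'||_L².


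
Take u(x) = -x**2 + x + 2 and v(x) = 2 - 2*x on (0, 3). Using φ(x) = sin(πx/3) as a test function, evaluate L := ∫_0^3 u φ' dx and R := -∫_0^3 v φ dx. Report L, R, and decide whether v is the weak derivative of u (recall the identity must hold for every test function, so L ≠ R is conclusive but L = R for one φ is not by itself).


LHS = 12/π, RHS = 6/π. No, v is not the weak derivative of u.

u(x) = -x**2 + x + 2, classical derivative u'(x) = 1 - 2*x.
φ(x) = sin(πx/3), so φ'(x) = π*cos(π*x/3)/3.
Note φ(0) = φ(3) = 0, so the boundary term u·φ vanishes.
LHS = ∫_0^3 u(x) φ'(x) dx = ∫_0^3 (-π*x^2*cos(π*x/3)/3 + π*x*cos(π*x/3)/3 + 2*π*cos(π*x/3)/3) dx. Term by term:
  ∫_0^3 2*π*cos(π*x/3)/3 dx = 0;  ∫_0^3 -π*x^2*cos(π*x/3)/3 dx = 18/π;  ∫_0^3 π*x*cos(π*x/3)/3 dx = -6/π.
Sum: 0 + 18/π − 6/π = 12/π.
So LHS = 12/π.
∫_0^3 v(x) φ(x) dx = ∫_0^3 (-2*x*sin(π*x/3) + 2*sin(π*x/3)) dx. Term by term:
  ∫_0^3 2*sin(π*x/3) dx = 12/π;  ∫_0^3 -2*x*sin(π*x/3) dx = -18/π.
Sum: 12/π − 18/π = -6/π.
So RHS = -∫_0^3 v(x) φ(x) dx = 6/π.
LHS − RHS = 6/π ≠ 0, so the identity fails.
(For a valid weak derivative the identity must hold for EVERY test function, in particular this one. The failure shows v is NOT the weak derivative of u.)
Correct weak derivative would be u'(x) = 1 - 2*x.


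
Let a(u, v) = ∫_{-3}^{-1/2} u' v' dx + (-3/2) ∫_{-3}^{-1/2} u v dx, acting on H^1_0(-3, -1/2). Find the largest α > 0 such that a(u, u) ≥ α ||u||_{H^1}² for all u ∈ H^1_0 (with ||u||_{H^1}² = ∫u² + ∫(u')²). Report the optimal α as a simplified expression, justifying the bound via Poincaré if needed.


α = (-75 + 8*π^2)/(2*(25 + 4*π^2))

Coercivity of a(·,·) on H^1_0(-3, -1/2) means a(u, u) ≥ α ||u||_{H^1}² for every u ∈ H^1_0.
The interval has length L = 5/2, and Poincaré/coercivity depend only on L. Here a(u, u) = ∫(u')² + (-3/2)·∫u².
Here c = -3/2 < 0 with |c| < (π/L)² = 4*π^2/25, so coercivity still holds. The condition a(u,u) ≥ α||u||_{H^1}² reads (1−α)∫(u')² ≥ (α−c)∫u². Any admissible α is ≤ 1 (rapidly oscillating u have ∫u²/∫(u')² → 0), and α = 1 would force 0 ≥ (1−c)∫u², impossible since c < 1; so 1−α > 0. By the sharp Poincaré inequality on H^1_0 of an interval of length L, ∫(u')² ≥ (π/L)²∫u² with equality for the first sine mode sin(π(x−x₀)/L) (x₀ the left endpoint), so the inequality holds for all u iff (1−α)(π/L)² ≥ α − c, i.e. α ≤ ((π/L)² + c)/((π/L)² + 1) = (1 + c(L/π)²)/(1 + (L/π)²). (Direct route, valid since c ≤ 0: Poincaré gives c∫u² ≥ c(L/π)²∫(u')², so a(u,u) ≥ (1 + c(L/π)²)∫(u')², while ||u||_{H^1}² ≤ (1 + (L/π)²)∫(u')²; dividing yields the same α.) With (π/L)² = 4*π^2/25 and c = -3/2, the largest admissible constant is α = ((π/L)² + c)/((π/L)² + 1).
Simplifying, α = (-75 + 8*π^2)/(2*(25 + 4*π^2)).


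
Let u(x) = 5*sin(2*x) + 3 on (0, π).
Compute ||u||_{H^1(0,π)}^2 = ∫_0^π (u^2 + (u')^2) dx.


||u||_{H^1(0,π)}^2 = 143*π/2

u'(x) = 10*cos(2*x).
Expand u² and (u')² and integrate term by term on (0, π), using: for integers n ≥ 1, ∫_0^π sin²(nx) dx = ∫_0^π cos²(nx) dx = π/2; for n ≠ n', ∫_0^π sin(nx)sin(n'x) dx = ∫_0^π cos(nx)cos(n'x) dx = 0; and by product-to-sum, ∫_0^π sin(nx)cos(n'x) dx = ½∫_0^π [sin((n+n')x) + sin((n−n')x)] dx, which is 0 when n+n' is even and 2n/(n²−n'²) when n+n' is odd (it need not vanish on (0, π)). For the constant mode: ∫_0^π 1 dx = π, ∫_0^π cos(nx) dx = 0, ∫_0^π sin(nx) dx = (1−(−1)^n)/n.
  u² squared terms: (3)²·∫1 dx = 9·π = 9*π;  (5)²·∫sin(2x)² dx = 25·π/2 = 25*π/2.
  u² cross terms: 2·(3)·(5)·∫1·sin(2x) dx = 30·(0) = 0.
  So ∫_0^π u² dx = 9*π + 25*π/2 + 0 = 43*π/2.
  (u')² squared terms: (10)²·∫cos(2x)² dx = 100·π/2 = 50*π.
  So ∫_0^π (u')² dx = 50*π.
||u||_{H^1}^2 = (43*π/2) + (50*π) = 143*π/2.


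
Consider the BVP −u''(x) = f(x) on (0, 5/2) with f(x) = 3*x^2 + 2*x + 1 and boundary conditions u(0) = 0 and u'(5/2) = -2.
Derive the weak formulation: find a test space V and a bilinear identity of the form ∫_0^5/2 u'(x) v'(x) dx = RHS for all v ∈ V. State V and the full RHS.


V = {v ∈ H^1(0, 5/2) : v(0) = 0} (test functions vanish at x = 0 where u is specified); weak form: ∫_0^5/2 u'v' dx = ∫_0^5/2 (3*x^2 + 2*x + 1) v dx − 2·v(5/2) for all v ∈ V.

Multiply both sides by a test function v and integrate from 0 to 5/2:
  ∫_0^5/2 −u''(x) v(x) dx = ∫_0^5/2 f(x) v(x) dx.
Integrate the LHS by parts once:
  ∫_0^5/2 −u'' v dx = −[u'(x) v(x)]_0^5/2 + ∫_0^5/2 u'(x) v'(x) dx.
Thus ∫_0^5/2 u'(x) v'(x) dx = ∫_0^5/2 f(x) v(x) dx + [u'(x) v(x)]_0^5/2.
Choose V so that boundary terms are either known or forced to vanish.
Mixed BC: u(0) = 0 (Dirichlet) and u'(5/2) = -2 (Neumann). Define V = {v ∈ H^1(0, 5/2) : v(0) = 0}. Then [u' v]_0^5/2 = u'(5/2)·v(5/2) − u'(0)·0 = − 2·v(5/2).
Weak formulation: find u (satisfying any essential BC) such that ∫_0^5/2 u'(x) v'(x) dx = ∫_0^5/2 f v dx − 2·v(5/2) for all v ∈ V (Dirichlet at 0 absorbed into V; Neumann datum at x = 5/2 contributes the boundary term).
Substituting f(x) = 3*x^2 + 2*x + 1, the right-hand side is ∫_0^5/2 (3*x^2 + 2*x + 1) v dx − 2·v(5/2).


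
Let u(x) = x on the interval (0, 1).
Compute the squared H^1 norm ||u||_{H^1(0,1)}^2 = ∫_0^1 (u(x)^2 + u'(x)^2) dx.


||u||_{H^1}^2 = 4/3

The H^1 norm (squared) on an interval (0, L) is
  ||u||_{H^1}^2 = ∫_0^L u(x)^2 dx + ∫_0^L u'(x)^2 dx.
Compute u'(x) = 1.
Then u(x)^2 = x**2 and u'(x)^2 = 1.
Integrate each monomial from 0 to 1 using ∫_0^1 c·x^n dx = c·1^(n+1)/(n+1):
  ∫_0^1 u(x)^2 dx = ∫_0^1 (x^2) dx. Term by term:
    ∫_0^1 x^2 dx = 1/3.
  ∫_0^1 u'(x)^2 dx = ∫_0^1 (1) dx. Term by term:
    ∫_0^1 1 dx = 1.
Adding: ||u||_{H^1}^2 = 1/3 + 1 = 4/3.


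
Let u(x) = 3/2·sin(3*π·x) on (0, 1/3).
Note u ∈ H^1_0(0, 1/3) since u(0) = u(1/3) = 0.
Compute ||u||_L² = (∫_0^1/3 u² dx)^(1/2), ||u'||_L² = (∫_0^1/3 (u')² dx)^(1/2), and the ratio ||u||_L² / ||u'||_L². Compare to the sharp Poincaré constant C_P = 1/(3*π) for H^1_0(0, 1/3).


||u||_L² / ||u'||_L² = 1/(3*π) = C_P.

u(x) = 3/2·sin(3*π·x), so u'(x) = 9*π*cos(3*π*x)/2.
Writing u(x) = A·sin(kπx/L) with A = 3/2 and k = 1, use ∫_0^L sin²(kπx/L) dx = L/2 and ∫_0^L cos²(kπx/L) dx = L/2.
u² = 9/4·sin²(3*π·x) and (u')² = 81*π^2/4·cos²(3*π·x), and each of sin², cos² integrates to L/2 = 1/6 over (0, 1/3).
∫_0^1/3 u² dx = 3/8, so ||u||_L² = sqrt(6)/4.
∫_0^1/3 (u')² dx = 27*π^2/8, so ||u'||_L² = 3*sqrt(6)*π/4.
Ratio ||u||_L² / ||u'||_L² = 1/(3*π).
Sharp Poincaré constant on H^1_0(0, 1/3) is C_P = L/π = 1/(3*π), achieved by sin(3*π·x).
This is the k = 1 eigenfunction (up to amplitude), so the ratio equals the sharp Poincaré constant exactly.


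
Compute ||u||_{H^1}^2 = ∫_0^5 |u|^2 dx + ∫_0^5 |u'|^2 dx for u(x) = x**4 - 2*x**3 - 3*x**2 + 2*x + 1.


||u||_{H^1}^2 = 1807825/18

The H^1 norm (squared) on an interval (0, L) is
  ||u||_{H^1}^2 = ∫_0^L u(x)^2 dx + ∫_0^L u'(x)^2 dx.
Compute u'(x) = 4*x**3 - 6*x**2 - 6*x + 2.
Then u(x)^2 = x**8 - 4*x**7 - 2*x**6 + 16*x**5 + 3*x**4 - 16*x**3 - 2*x**2 + 4*x + 1 and u'(x)^2 = 16*x**6 - 48*x**5 - 12*x**4 + 88*x**3 + 12*x**2 - 24*x + 4.
Integrate each monomial from 0 to 5 using ∫_0^5 c·x^n dx = c·5^(n+1)/(n+1):
  ∫_0^5 u(x)^2 dx = ∫_0^5 (x^8 - 4*x^7 - 2*x^6 + 16*x^5 + 3*x^4 - 16*x^3 - 2*x^2 + 4*x + 1) dx. Term by term:
    ∫_0^5 x^8 dx = 1953125/9;  ∫_0^5 -4*x^7 dx = -390625/2;  ∫_0^5 -2*x^6 dx = -156250/7;
    ∫_0^5 16*x^5 dx = 125000/3;  ∫_0^5 3*x^4 dx = 1875;  ∫_0^5 -16*x^3 dx = -2500;
    ∫_0^5 -2*x^2 dx = -250/3;  ∫_0^5 4*x dx = 50;  ∫_0^5 1 dx = 5.
  Sum: 1953125/9 − 390625/2 − 156250/7 + 125000/3 + 1875 − 2500 − 250/3 + 50 + 5 = 5089555/126.
  ∫_0^5 u'(x)^2 dx = ∫_0^5 (16*x^6 - 48*x^5 - 12*x^4 + 88*x^3 + 12*x^2 - 24*x + 4) dx. Term by term:
    ∫_0^5 16*x^6 dx = 1250000/7;  ∫_0^5 -48*x^5 dx = -125000;  ∫_0^5 -12*x^4 dx = -7500;
    ∫_0^5 88*x^3 dx = 13750;  ∫_0^5 12*x^2 dx = 500;  ∫_0^5 -24*x dx = -300;
    ∫_0^5 4 dx = 20.
  Sum: 1250000/7 − 125000 − 7500 + 13750 + 500 − 300 + 20 = 420290/7.
Adding: ||u||_{H^1}^2 = 5089555/126 + 420290/7 = 1807825/18.


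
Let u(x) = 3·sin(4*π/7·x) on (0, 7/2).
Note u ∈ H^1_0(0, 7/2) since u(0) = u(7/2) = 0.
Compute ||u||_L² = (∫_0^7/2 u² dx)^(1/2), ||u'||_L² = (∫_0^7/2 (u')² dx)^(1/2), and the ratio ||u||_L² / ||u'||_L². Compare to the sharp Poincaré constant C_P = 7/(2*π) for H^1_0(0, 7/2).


||u||_L² / ||u'||_L² = 7/(4*π) < C_P = 7/(2*π).

u(x) = 3·sin(4*π/7·x), so u'(x) = 12*π*cos(4*π*x/7)/7.
Writing u(x) = A·sin(kπx/L) with A = 3 and k = 2, use ∫_0^L sin²(kπx/L) dx = L/2 and ∫_0^L cos²(kπx/L) dx = L/2.
u² = 9·sin²(4*π/7·x) and (u')² = 144*π^2/49·cos²(4*π/7·x), and each of sin², cos² integrates to L/2 = 7/4 over (0, 7/2).
∫_0^7/2 u² dx = 63/4, so ||u||_L² = 3*sqrt(7)/2.
∫_0^7/2 (u')² dx = 36*π^2/7, so ||u'||_L² = 6*sqrt(7)*π/7.
Ratio ||u||_L² / ||u'||_L² = 7/(4*π).
Sharp Poincaré constant on H^1_0(0, 7/2) is C_P = L/π = 7/(2*π), achieved by sin(2*π/7·x).
This is the k = 2 harmonic; the ratio L/(kπ) is strictly less than C_P = L/π, consistent with the sharp inequality ||u||_L² ≤ C_P ||u'||_L².


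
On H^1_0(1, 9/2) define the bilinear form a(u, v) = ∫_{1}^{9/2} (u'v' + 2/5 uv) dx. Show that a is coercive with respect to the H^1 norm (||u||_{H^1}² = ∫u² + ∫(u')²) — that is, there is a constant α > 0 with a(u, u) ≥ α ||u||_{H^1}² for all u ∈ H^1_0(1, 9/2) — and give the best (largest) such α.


α = 2*(49 + 10*π^2)/(5*(4*π^2 + 49))

Coercivity of a(·,·) on H^1_0(1, 9/2) means a(u, u) ≥ α ||u||_{H^1}² for every u ∈ H^1_0.
The interval has length L = 7/2, and Poincaré/coercivity depend only on L. Here a(u, u) = ∫(u')² + (2/5)·∫u².
Here 0 < c = 2/5 < 1. The condition a(u,u) ≥ α||u||_{H^1}² reads (1−α)∫(u')² ≥ (α−c)∫u². Any admissible α is ≤ 1 (rapidly oscillating u have ∫u²/∫(u')² → 0), and α = 1 would force 0 ≥ (1−c)∫u², impossible since c < 1; so 1−α > 0. By the sharp Poincaré inequality on H^1_0 of an interval of length L, ∫(u')² ≥ (π/L)²∫u² with equality for the first sine mode sin(π(x−x₀)/L) (x₀ the left endpoint), so the inequality holds for all u iff (1−α)(π/L)² ≥ α − c, i.e. α ≤ ((π/L)² + c)/((π/L)² + 1) = (1 + c(L/π)²)/(1 + (L/π)²). With (π/L)² = 4*π^2/49 and c = 2/5, the largest admissible constant is α = ((π/L)² + c)/((π/L)² + 1).
Simplifying, α = 2*(49 + 10*π^2)/(5*(4*π^2 + 49)).


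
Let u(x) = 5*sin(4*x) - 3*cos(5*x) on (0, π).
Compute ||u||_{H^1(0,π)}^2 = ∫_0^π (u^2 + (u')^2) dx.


||u||_{H^1(0,π)}^2 = 2080/3 + 659*π/2

u'(x) = 15*sin(5*x) + 20*cos(4*x).
Expand u² and (u')² and integrate term by term on (0, π), using: for integers n ≥ 1, ∫_0^π sin²(nx) dx = ∫_0^π cos²(nx) dx = π/2; for n ≠ n', ∫_0^π sin(nx)sin(n'x) dx = ∫_0^π cos(nx)cos(n'x) dx = 0; and by product-to-sum, ∫_0^π sin(nx)cos(n'x) dx = ½∫_0^π [sin((n+n')x) + sin((n−n')x)] dx, which is 0 when n+n' is even and 2n/(n²−n'²) when n+n' is odd (it need not vanish on (0, π)).
  u² squared terms: (-3)²·∫cos(5x)² dx = 9·π/2 = 9*π/2;  (5)²·∫sin(4x)² dx = 25·π/2 = 25*π/2.
  u² cross terms: 2·(-3)·(5)·∫cos(5x)·sin(4x) dx = -30·(-8/9) = 80/3.
  So ∫_0^π u² dx = 9*π/2 + 25*π/2 + 80/3 = 80/3 + 17*π.
  (u')² squared terms: (15)²·∫sin(5x)² dx = 225·π/2 = 225*π/2;  (20)²·∫cos(4x)² dx = 400·π/2 = 200*π.
  (u')² cross terms: 2·(15)·(20)·∫sin(5x)·cos(4x) dx = 600·(10/9) = 2000/3.
  So ∫_0^π (u')² dx = 225*π/2 + 200*π + 2000/3 = 2000/3 + 625*π/2.
||u||_{H^1}^2 = (80/3 + 17*π) + (2000/3 + 625*π/2) = 2080/3 + 659*π/2.


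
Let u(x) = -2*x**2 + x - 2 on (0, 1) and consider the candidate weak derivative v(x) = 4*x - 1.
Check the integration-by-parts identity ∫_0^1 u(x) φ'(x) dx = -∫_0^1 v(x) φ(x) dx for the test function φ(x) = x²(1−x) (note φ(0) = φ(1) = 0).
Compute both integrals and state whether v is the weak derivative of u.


LHS = 7/60, RHS = -7/60. No, v is not the weak derivative of u.

u(x) = -2*x**2 + x - 2, classical derivative u'(x) = 1 - 4*x.
φ(x) = x²(1−x), so φ'(x) = x*(2 - 3*x).
Note φ(0) = φ(1) = 0, so the boundary term u·φ vanishes.
LHS = ∫_0^1 u(x) φ'(x) dx = ∫_0^1 (6*x^4 - 7*x^3 + 8*x^2 - 4*x) dx. Term by term:
  ∫_0^1 6*x^4 dx = 6/5;  ∫_0^1 -7*x^3 dx = -7/4;  ∫_0^1 8*x^2 dx = 8/3;
  ∫_0^1 -4*x dx = -2.
Sum: 6/5 − 7/4 + 8/3 − 2 = 7/60.
So LHS = 7/60.
∫_0^1 v(x) φ(x) dx = ∫_0^1 (-4*x^4 + 5*x^3 - x^2) dx. Term by term:
  ∫_0^1 -4*x^4 dx = -4/5;  ∫_0^1 5*x^3 dx = 5/4;  ∫_0^1 -x^2 dx = -1/3.
Sum: -4/5 + 5/4 − 1/3 = 7/60.
So RHS = -∫_0^1 v(x) φ(x) dx = -7/60.
LHS − RHS = 7/30 ≠ 0, so the identity fails.
(For a valid weak derivative the identity must hold for EVERY test function, in particular this one. The failure shows v is NOT the weak derivative of u.)
Correct weak derivative would be u'(x) = 1 - 4*x.


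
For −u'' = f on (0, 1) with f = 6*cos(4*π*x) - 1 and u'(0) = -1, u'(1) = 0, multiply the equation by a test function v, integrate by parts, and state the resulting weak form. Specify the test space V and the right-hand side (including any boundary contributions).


V = H^1(0, 1) (v unrestricted at boundary; u is determined up to an additive constant); weak form: ∫_0^1 u'v' dx = ∫_0^1 (6*cos(4*π*x) - 1) v dx + v(0) for all v ∈ V.

Multiply both sides by a test function v and integrate from 0 to 1:
  ∫_0^1 −u''(x) v(x) dx = ∫_0^1 f(x) v(x) dx.
Integrate the LHS by parts once:
  ∫_0^1 −u'' v dx = −[u'(x) v(x)]_0^1 + ∫_0^1 u'(x) v'(x) dx.
Thus ∫_0^1 u'(x) v'(x) dx = ∫_0^1 f(x) v(x) dx + [u'(x) v(x)]_0^1.
Choose V so that boundary terms are either known or forced to vanish.
u has inhomogeneous Neumann u'(0) = -1, u'(1) = 0. [u' v]_0^1 = (0)·v(1) − (-1)·v(0) = v(0). Take V = H^1(0, 1); boundary term becomes part of RHS.
Weak formulation: find u (satisfying any essential BC) such that ∫_0^1 u'(x) v'(x) dx = ∫_0^1 f v dx + v(0) for all v ∈ V (Neumann data are natural BCs: they enter the RHS as boundary terms).
Substituting f(x) = 6*cos(4*π*x) - 1, the right-hand side is ∫_0^1 (6*cos(4*π*x) - 1) v dx + v(0).
Compatibility check (pure Neumann): taking v ≡ 1 ∈ V gives 0 = ∫_0^1 f dx + (0) − (-1), i.e. ∫_0^1 f dx must equal u'(0) − u'(1) = -1. Indeed ∫_0^1 (6*cos(4*π*x) - 1) dx = -1, so the data are compatible. The solution is then unique only up to an additive constant (fix it e.g. by requiring ∫_0^1 u dx = 0).


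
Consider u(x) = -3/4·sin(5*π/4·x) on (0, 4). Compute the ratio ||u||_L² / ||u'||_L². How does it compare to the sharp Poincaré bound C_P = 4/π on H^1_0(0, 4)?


||u||_L² / ||u'||_L² = 4/(5*π) < C_P = 4/π.

u(x) = -3/4·sin(5*π/4·x), so u'(x) = -15*π*cos(5*π*x/4)/16.
Writing u(x) = A·sin(kπx/L) with A = -3/4 and k = 5, use ∫_0^L sin²(kπx/L) dx = L/2 and ∫_0^L cos²(kπx/L) dx = L/2.
u² = 9/16·sin²(5*π/4·x) and (u')² = 225*π^2/256·cos²(5*π/4·x), and each of sin², cos² integrates to L/2 = 2 over (0, 4).
∫_0^4 u² dx = 9/8, so ||u||_L² = 3*sqrt(2)/4.
∫_0^4 (u')² dx = 225*π^2/128, so ||u'||_L² = 15*sqrt(2)*π/16.
Ratio ||u||_L² / ||u'||_L² = 4/(5*π).
Sharp Poincaré constant on H^1_0(0, 4) is C_P = L/π = 4/π, achieved by sin(π/4·x).
This is the k = 5 harmonic; the ratio L/(kπ) is strictly less than C_P = L/π, consistent with the sharp inequality ||u||_L² ≤ C_P ||u'||_L².


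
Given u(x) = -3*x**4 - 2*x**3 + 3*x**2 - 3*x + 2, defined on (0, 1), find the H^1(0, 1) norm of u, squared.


||u||_{H^1}^2 = 1392/35

The H^1 norm (squared) on an interval (0, L) is
  ||u||_{H^1}^2 = ∫_0^L u(x)^2 dx + ∫_0^L u'(x)^2 dx.
Compute u'(x) = -12*x**3 - 6*x**2 + 6*x - 3.
Then u(x)^2 = 9*x**8 + 12*x**7 - 14*x**6 + 6*x**5 + 9*x**4 - 26*x**3 + 21*x**2 - 12*x + 4 and u'(x)^2 = 144*x**6 + 144*x**5 - 108*x**4 + 72*x**2 - 36*x + 9.
Integrate each monomial from 0 to 1 using ∫_0^1 c·x^n dx = c·1^(n+1)/(n+1):
  ∫_0^1 u(x)^2 dx = ∫_0^1 (9*x^8 + 12*x^7 - 14*x^6 + 6*x^5 + 9*x^4 - 26*x^3 + 21*x^2 - 12*x + 4) dx. Term by term:
    ∫_0^1 9*x^8 dx = 1;  ∫_0^1 12*x^7 dx = 3/2;  ∫_0^1 -14*x^6 dx = -2;
    ∫_0^1 6*x^5 dx = 1;  ∫_0^1 9*x^4 dx = 9/5;  ∫_0^1 -26*x^3 dx = -13/2;
    ∫_0^1 21*x^2 dx = 7;  ∫_0^1 -12*x dx = -6;  ∫_0^1 4 dx = 4.
  Sum: 1 + 3/2 − 2 + 1 + 9/5 − 13/2 + 7 − 6 + 4 = 9/5.
  ∫_0^1 u'(x)^2 dx = ∫_0^1 (144*x^6 + 144*x^5 - 108*x^4 + 72*x^2 - 36*x + 9) dx. Term by term:
    ∫_0^1 144*x^6 dx = 144/7;  ∫_0^1 144*x^5 dx = 24;  ∫_0^1 -108*x^4 dx = -108/5;
    ∫_0^1 72*x^2 dx = 24;  ∫_0^1 -36*x dx = -18;  ∫_0^1 9 dx = 9.
  Sum: 144/7 + 24 − 108/5 + 24 − 18 + 9 = 1329/35.
Adding: ||u||_{H^1}^2 = 9/5 + 1329/35 = 1392/35.


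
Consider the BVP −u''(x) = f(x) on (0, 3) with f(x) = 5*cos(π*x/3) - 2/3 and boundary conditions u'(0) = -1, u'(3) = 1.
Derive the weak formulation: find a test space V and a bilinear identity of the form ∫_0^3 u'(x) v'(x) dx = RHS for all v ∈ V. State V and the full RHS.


V = H^1(0, 3) (v unrestricted at boundary; u is determined up to an additive constant); weak form: ∫_0^3 u'v' dx = ∫_0^3 (5*cos(π*x/3) - 2/3) v dx + v(3) + v(0) for all v ∈ V.

Multiply both sides by a test function v and integrate from 0 to 3:
  ∫_0^3 −u''(x) v(x) dx = ∫_0^3 f(x) v(x) dx.
Integrate the LHS by parts once:
  ∫_0^3 −u'' v dx = −[u'(x) v(x)]_0^3 + ∫_0^3 u'(x) v'(x) dx.
Thus ∫_0^3 u'(x) v'(x) dx = ∫_0^3 f(x) v(x) dx + [u'(x) v(x)]_0^3.
Choose V so that boundary terms are either known or forced to vanish.
u has inhomogeneous Neumann u'(0) = -1, u'(3) = 1. [u' v]_0^3 = (1)·v(3) − (-1)·v(0) = v(3) + v(0). Take V = H^1(0, 3); boundary term becomes part of RHS.
Weak formulation: find u (satisfying any essential BC) such that ∫_0^3 u'(x) v'(x) dx = ∫_0^3 f v dx + v(3) + v(0) for all v ∈ V (Neumann data are natural BCs: they enter the RHS as boundary terms).
Substituting f(x) = 5*cos(π*x/3) - 2/3, the right-hand side is ∫_0^3 (5*cos(π*x/3) - 2/3) v dx + v(3) + v(0).
Compatibility check (pure Neumann): taking v ≡ 1 ∈ V gives 0 = ∫_0^3 f dx + (1) − (-1), i.e. ∫_0^3 f dx must equal u'(0) − u'(3) = -2. Indeed ∫_0^3 (5*cos(π*x/3) - 2/3) dx = -2, so the data are compatible. The solution is then unique only up to an additive constant (fix it e.g. by requiring ∫_0^3 u dx = 0).


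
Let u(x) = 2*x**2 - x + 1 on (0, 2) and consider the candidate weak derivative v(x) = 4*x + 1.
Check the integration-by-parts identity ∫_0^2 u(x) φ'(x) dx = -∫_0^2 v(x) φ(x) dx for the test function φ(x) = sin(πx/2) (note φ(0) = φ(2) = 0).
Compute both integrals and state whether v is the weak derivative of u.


LHS = -12/π, RHS = -20/π. No, v is not the weak derivative of u.

u(x) = 2*x**2 - x + 1, classical derivative u'(x) = 4*x - 1.
φ(x) = sin(πx/2), so φ'(x) = π*cos(π*x/2)/2.
Note φ(0) = φ(2) = 0, so the boundary term u·φ vanishes.
LHS = ∫_0^2 u(x) φ'(x) dx = ∫_0^2 (π*x^2*cos(π*x/2) - π*x*cos(π*x/2)/2 + π*cos(π*x/2)/2) dx. Term by term:
  ∫_0^2 π*cos(π*x/2)/2 dx = 0;  ∫_0^2 π*x^2*cos(π*x/2) dx = -16/π;  ∫_0^2 -π*x*cos(π*x/2)/2 dx = 4/π.
Sum: 0 − 16/π + 4/π = -12/π.
So LHS = -12/π.
∫_0^2 v(x) φ(x) dx = ∫_0^2 (4*x*sin(π*x/2) + sin(π*x/2)) dx. Term by term:
  ∫_0^2 4*x*sin(π*x/2) dx = 16/π;  ∫_0^2 sin(π*x/2) dx = 4/π.
Sum: 16/π + 4/π = 20/π.
So RHS = -∫_0^2 v(x) φ(x) dx = -20/π.
LHS − RHS = 8/π ≠ 0, so the identity fails.
(For a valid weak derivative the identity must hold for EVERY test function, in particular this one. The failure shows v is NOT the weak derivative of u.)
Correct weak derivative would be u'(x) = 4*x - 1.


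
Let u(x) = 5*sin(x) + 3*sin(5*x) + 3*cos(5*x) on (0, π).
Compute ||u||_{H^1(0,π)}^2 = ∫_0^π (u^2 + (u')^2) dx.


||u||_{H^1(0,π)}^2 = 259*π

u'(x) = -15*sin(5*x) + 5*cos(x) + 15*cos(5*x).
Expand u² and (u')² and integrate term by term on (0, π), using: for integers n ≥ 1, ∫_0^π sin²(nx) dx = ∫_0^π cos²(nx) dx = π/2; for n ≠ n', ∫_0^π sin(nx)sin(n'x) dx = ∫_0^π cos(nx)cos(n'x) dx = 0; and by product-to-sum, ∫_0^π sin(nx)cos(n'x) dx = ½∫_0^π [sin((n+n')x) + sin((n−n')x)] dx, which is 0 when n+n' is even and 2n/(n²−n'²) when n+n' is odd (it need not vanish on (0, π)).
  u² squared terms: (3)²·∫cos(5x)² dx = 9·π/2 = 9*π/2;  (3)²·∫sin(5x)² dx = 9·π/2 = 9*π/2;  (5)²·∫sin(x)² dx = 25·π/2 = 25*π/2.
  u² cross terms: 2·(3)·(3)·∫cos(5x)·sin(5x) dx = 18·(0) = 0;  2·(3)·(5)·∫cos(5x)·sin(x) dx = 30·(0) = 0;  2·(3)·(5)·∫sin(5x)·sin(x) dx = 30·(0) = 0.
  So ∫_0^π u² dx = 9*π/2 + 9*π/2 + 25*π/2 + 0 + 0 + 0 = 43*π/2.
  (u')² squared terms: (-15)²·∫sin(5x)² dx = 225·π/2 = 225*π/2;  (5)²·∫cos(x)² dx = 25·π/2 = 25*π/2;  (15)²·∫cos(5x)² dx = 225·π/2 = 225*π/2.
  (u')² cross terms: 2·(-15)·(5)·∫sin(5x)·cos(x) dx = -150·(0) = 0;  2·(-15)·(15)·∫sin(5x)·cos(5x) dx = -450·(0) = 0;  2·(5)·(15)·∫cos(x)·cos(5x) dx = 150·(0) = 0.
  So ∫_0^π (u')² dx = 225*π/2 + 25*π/2 + 225*π/2 + 0 + 0 + 0 = 475*π/2.
||u||_{H^1}^2 = (43*π/2) + (475*π/2) = 259*π.
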